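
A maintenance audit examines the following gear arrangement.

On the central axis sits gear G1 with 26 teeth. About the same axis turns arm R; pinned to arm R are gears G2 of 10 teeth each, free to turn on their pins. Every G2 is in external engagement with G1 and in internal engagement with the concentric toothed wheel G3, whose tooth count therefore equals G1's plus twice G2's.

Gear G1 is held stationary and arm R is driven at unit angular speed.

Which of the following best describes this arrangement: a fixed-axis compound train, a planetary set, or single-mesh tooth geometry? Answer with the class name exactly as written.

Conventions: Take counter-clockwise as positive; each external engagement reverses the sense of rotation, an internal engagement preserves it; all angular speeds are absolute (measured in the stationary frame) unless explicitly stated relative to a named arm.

recognized (axles ride arm R): planetary set, 26/10/46 teeth
classification: planetary set

planetary set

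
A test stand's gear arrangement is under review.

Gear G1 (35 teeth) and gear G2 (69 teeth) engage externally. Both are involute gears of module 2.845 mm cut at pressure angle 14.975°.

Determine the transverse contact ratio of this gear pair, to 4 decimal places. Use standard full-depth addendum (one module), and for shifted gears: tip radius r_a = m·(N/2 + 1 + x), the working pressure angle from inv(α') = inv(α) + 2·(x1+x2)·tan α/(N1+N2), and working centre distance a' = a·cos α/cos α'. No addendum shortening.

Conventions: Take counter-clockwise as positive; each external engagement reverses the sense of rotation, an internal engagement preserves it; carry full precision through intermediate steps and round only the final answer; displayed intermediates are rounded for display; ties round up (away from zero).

2.0766

class = single-mesh tooth geometry [involute pair 35T × 69T, m = 2.845]
base radii: r_b1 = 48.096650, r_b2 = 94.819110
tip radii: r_a1 = 52.632500, r_a2 = 100.997500
no profile shift: α' = α, a' = a
action lengths: √(r_a1²−r_b1²) = 21.375039, √(r_a2²−r_b2²) = 34.782630
base pitch p_b = π·m·cos α = 8.634290
CR = (21.375039 + 34.782630 − 147.940000·sin 14.97500°)/8.634290 = 2.076643
contact ratio ≈ 2.0766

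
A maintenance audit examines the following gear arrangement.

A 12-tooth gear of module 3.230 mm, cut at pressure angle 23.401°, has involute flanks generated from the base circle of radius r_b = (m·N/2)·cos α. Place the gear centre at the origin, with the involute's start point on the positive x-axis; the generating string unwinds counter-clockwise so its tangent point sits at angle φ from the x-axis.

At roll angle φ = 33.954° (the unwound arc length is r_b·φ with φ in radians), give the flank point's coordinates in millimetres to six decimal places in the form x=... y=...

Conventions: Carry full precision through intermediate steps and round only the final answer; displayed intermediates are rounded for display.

recognized (one wheel, involute flank): single-mesh tooth geometry, m = 3.230, N = 12
pitch radius r_p = m·N/2 = 3.230·12/2 = 19.380000
base radius r_b = r_p·cos α = 19.380000·cos 23.401° = 17.785950
roll angle φ = 33.954° = 0.59260909 rad
x = r_b·(cos φ + φ·sin φ) = 20.640142
y = r_b·(sin φ − φ·cos φ) = 1.191055

x=20.640142 y=1.191055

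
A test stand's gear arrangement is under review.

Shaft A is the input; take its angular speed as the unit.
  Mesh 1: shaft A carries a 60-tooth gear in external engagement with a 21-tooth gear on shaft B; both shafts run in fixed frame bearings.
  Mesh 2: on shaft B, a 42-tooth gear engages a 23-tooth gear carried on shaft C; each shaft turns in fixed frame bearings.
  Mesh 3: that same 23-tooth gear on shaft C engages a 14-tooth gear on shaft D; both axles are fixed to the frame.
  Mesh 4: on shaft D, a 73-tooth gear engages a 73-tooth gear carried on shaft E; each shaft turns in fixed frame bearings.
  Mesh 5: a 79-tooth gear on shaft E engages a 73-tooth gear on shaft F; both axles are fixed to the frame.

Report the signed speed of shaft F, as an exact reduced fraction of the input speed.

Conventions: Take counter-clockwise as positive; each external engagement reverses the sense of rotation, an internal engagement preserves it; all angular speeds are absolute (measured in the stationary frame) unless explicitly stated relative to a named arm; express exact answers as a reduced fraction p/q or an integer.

-4740/511

5-mesh fixed-axis compound train (all bearings frame-fixed)
mesh 1 [60T→21T]: |ω|/ω_in = 1×60/21 = 20/7, sense flips to −
mesh 2 [42T→23T]: |ω|/ω_in = (20/7)×42/23 = 120/23, sense flips to +
mesh 3 [23T→14T]: |ω|/ω_in = (120/23)×23/14 = 60/7, sense flips to −
mesh 4 [73T→73T]: |ω|/ω_in = (60/7)×73/73 = 60/7, sense flips to +
mesh 5 [79T→73T]: |ω|/ω_in = (60/7)×79/73 = 4740/511, sense flips to −
signed output speed (× input speed) = -4740/511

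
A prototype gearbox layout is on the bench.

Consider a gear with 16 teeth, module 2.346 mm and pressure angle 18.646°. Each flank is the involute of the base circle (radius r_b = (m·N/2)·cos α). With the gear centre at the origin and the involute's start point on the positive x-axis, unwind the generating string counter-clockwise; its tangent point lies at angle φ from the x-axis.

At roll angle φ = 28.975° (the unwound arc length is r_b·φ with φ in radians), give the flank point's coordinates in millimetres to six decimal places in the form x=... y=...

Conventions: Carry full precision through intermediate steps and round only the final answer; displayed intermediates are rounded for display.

x=19.913490 y=0.747199

class = single-mesh tooth geometry [base-circle involute, m = 2.346, 16T]
pitch radius r_p = m·N/2 = 2.346·16/2 = 18.768000
base radius r_b = r_p·cos α = 18.768000·cos 18.646° = 17.782906
roll angle φ = 28.975° = 0.50570915 rad
x = r_b·(cos φ + φ·sin φ) = 19.913490
y = r_b·(sin φ − φ·cos φ) = 0.747199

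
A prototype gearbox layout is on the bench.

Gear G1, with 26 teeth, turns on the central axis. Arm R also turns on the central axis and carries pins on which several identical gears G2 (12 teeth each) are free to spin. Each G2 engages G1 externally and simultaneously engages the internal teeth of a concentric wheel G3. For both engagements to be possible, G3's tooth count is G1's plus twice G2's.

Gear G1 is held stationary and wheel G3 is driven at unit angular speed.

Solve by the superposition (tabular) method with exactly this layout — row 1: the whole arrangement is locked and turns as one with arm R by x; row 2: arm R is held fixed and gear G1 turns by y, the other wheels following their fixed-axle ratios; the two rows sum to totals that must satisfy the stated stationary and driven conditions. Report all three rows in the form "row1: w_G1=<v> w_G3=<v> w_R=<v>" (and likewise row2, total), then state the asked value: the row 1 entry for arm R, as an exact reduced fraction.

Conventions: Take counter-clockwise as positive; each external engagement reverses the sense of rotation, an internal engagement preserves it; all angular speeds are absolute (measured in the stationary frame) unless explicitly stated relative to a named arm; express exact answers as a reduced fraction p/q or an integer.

planetary set (26T centre, 12T on arm, 50T internal) — Willis relation
row 1 (train locked, turned with arm): all members turn x
row 2: sun turns y, ring = −(26/50)·y, arm 0
boundary: total ω_sun = x + y = 0 and total ω_ring = x − (26/50)·y = 1  ⇒  y = -25/38, x = 25/38
row 2 ring = −(26/50)·(-25/38) = 13/38
totals (row 1 + row 2): sun 25/38 + (-25/38) = 0, ring 25/38 + 13/38 = 1, arm 25/38 + 0 = 25/38
asked cell (row1, arm) = 25/38

row1: w_G1=25/38 w_G3=25/38 w_R=25/38
row2: w_G1=-25/38 w_G3=13/38 w_R=0
total: w_G1=0 w_G3=1 w_R=25/38
asked value: 25/38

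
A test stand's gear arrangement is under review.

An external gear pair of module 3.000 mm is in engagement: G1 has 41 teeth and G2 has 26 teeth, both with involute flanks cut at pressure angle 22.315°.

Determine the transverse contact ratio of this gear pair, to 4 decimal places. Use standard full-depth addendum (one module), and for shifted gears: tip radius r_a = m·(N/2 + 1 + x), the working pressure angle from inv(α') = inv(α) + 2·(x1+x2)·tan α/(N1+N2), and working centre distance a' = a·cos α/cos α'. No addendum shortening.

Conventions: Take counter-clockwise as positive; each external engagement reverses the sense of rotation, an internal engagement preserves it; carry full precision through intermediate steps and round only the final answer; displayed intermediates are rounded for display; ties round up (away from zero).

1.5744

topology: single-mesh involute geometry — m = 3.000, 41T/26T pair
base radii: r_b1 = 56.894286, r_b2 = 36.079303
tip radii: r_a1 = 64.500000, r_a2 = 42.000000
no profile shift: α' = α, a' = a
action lengths: √(r_a1²−r_b1²) = 30.385691, √(r_a2²−r_b2²) = 21.500787
base pitch p_b = π·m·cos α = 8.718960
CR = (30.385691 + 21.500787 − 100.500000·sin 22.31500°)/8.718960 = 1.574361
contact ratio ≈ 1.5744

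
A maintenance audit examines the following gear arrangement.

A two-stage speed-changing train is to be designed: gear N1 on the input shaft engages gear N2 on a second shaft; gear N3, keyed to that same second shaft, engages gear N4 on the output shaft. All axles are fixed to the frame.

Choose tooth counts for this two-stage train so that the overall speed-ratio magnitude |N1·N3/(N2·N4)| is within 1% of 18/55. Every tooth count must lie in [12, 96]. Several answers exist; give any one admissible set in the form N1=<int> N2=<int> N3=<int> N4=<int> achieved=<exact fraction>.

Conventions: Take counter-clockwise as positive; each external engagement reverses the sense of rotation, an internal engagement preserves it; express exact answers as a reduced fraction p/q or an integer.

N1=12 N2=20 N3=12 N4=22 achieved=18/55

2-stage fixed-axis compound train for ratio 18/55
target = 18/55 in lowest terms: an exact hit needs N1·N3 = k·18 and N2·N4 = k·55 for one integer k, every count in [12, 96]; additionally prefer no 1:1 stage (N1 ≠ N2, N3 ≠ N4)
k = 1…7: no 1:1-free in-range split of k·18 and k·55 into factor pairs; take k = 8
k = 8: N1·N3 = 144 = 12·12, N2·N4 = 440 = 20·22
achieved = 12·12/(20·22) = 18/55; |achieved − target| = 0 ≤ 9/2750 ✓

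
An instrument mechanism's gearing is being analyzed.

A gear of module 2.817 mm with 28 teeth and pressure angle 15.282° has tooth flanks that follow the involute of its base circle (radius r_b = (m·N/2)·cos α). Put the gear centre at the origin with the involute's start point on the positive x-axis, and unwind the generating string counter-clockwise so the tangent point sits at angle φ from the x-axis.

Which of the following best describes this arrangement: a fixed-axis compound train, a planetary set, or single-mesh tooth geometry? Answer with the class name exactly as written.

recognized (one wheel, involute flank): single-mesh tooth geometry, m = 2.817, N = 28
classification: single-mesh tooth geometry

single-mesh tooth geometry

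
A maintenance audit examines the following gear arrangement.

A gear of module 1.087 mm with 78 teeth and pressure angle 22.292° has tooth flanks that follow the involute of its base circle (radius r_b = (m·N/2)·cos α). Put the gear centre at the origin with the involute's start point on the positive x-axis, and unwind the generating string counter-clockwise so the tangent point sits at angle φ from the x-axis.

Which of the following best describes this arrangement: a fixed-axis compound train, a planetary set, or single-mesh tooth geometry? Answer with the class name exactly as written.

topology: single-mesh involute geometry — m = 1.087, N = 78
classification: single-mesh tooth geometry

single-mesh tooth geometry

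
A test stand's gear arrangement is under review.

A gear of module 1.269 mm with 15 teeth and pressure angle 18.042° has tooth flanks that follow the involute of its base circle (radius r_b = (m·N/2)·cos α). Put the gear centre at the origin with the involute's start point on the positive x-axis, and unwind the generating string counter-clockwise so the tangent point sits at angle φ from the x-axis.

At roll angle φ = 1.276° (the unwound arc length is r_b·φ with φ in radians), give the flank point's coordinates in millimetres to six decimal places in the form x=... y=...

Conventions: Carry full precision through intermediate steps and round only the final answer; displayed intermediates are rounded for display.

x=9.051766 y=0.000033

topology: single-mesh involute geometry — m = 1.269, N = 15
pitch radius r_p = m·N/2 = 1.269·15/2 = 9.517500
base radius r_b = r_p·cos α = 9.517500·cos 18.042° = 9.049522
roll angle φ = 1.276° = 0.02227040 rad
x = r_b·(cos φ + φ·sin φ) = 9.051766
y = r_b·(sin φ − φ·cos φ) = 0.000033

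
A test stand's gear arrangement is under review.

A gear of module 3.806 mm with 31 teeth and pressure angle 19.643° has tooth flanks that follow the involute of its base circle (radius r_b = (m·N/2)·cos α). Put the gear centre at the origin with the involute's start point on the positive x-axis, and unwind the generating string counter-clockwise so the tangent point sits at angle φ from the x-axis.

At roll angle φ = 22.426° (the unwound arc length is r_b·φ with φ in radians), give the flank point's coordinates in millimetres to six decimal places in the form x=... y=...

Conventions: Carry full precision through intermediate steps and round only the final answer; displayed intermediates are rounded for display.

class = single-mesh tooth geometry [base-circle involute, m = 3.806, 31T]
pitch radius r_p = m·N/2 = 3.806·31/2 = 58.993000
base radius r_b = r_p·cos α = 58.993000·cos 19.643° = 55.559928
roll angle φ = 22.426° = 0.39140754 rad
x = r_b·(cos φ + φ·sin φ) = 59.654196
y = r_b·(sin φ − φ·cos φ) = 1.093604

x=59.654196 y=1.093604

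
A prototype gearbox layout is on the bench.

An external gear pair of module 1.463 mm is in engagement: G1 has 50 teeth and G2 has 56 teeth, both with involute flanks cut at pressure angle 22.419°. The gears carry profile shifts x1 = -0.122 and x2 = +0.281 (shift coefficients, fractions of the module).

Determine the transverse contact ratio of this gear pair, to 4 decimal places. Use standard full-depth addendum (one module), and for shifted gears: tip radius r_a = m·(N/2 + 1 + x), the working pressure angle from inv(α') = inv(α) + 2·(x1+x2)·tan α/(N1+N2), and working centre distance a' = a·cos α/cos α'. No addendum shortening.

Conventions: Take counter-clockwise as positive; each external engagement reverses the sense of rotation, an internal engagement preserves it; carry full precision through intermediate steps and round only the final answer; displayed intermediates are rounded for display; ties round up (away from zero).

recognized (one external pair, fixed centres): single-mesh tooth geometry, m = 1.463, N1 = 50, N2 = 56
base radii: r_b1 = 33.810647, r_b2 = 37.867925
tip radii: r_a1 = 37.859514, r_a2 = 42.838103
inv(α') = inv(22.419°) + 2·(-0.122+0.281)·tan α/(50+56) = 0.02251057  ⇒  α' = 22.82731°
a' = a·cos α / cos α' = 77.5390·cos 22.419°/cos 22.82731° = 77.769620
action lengths: √(r_a1²−r_b1²) = 17.034756, √(r_a2²−r_b2²) = 20.028063
base pitch p_b = π·m·cos α = 4.248771
CR = (17.034756 + 20.028063 − 77.769620·sin 22.82731°)/4.248771 = 1.622047
contact ratio ≈ 1.6220

1.6220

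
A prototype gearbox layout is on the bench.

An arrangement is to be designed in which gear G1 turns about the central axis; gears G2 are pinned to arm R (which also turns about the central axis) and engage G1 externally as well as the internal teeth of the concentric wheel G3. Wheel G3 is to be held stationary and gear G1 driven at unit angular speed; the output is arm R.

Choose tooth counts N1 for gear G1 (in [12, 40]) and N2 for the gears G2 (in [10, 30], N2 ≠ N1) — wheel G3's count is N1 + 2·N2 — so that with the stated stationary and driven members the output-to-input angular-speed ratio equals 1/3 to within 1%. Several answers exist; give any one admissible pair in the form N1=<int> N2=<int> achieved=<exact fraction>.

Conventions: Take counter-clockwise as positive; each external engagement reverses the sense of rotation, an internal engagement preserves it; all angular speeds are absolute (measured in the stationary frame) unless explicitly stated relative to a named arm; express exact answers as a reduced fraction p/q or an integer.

N1=20 N2=10 achieved=1/3

topology: planetary set — design target 1/3, arm = carrier (Willis)
Willis with ω_ring = 0: ω_arm/ω_sun = N1/(N1+N3); set equal to 1/3  ⇒  N3/N1 = 1/(1/3) − 1 = 2
N3 = N1 + 2·N2  ⇒  N2/N1 = (N3/N1 − 1)/2 = (2 − 1)/2 = 1/2
smallest multiple with N1 ≥ 12 and N2 ≥ 10: k = 10  ⇒  N1 = 10·2 = 20, N2 = 10·1 = 10 (N1 ≤ 40, N2 ≤ 30, N2 ≠ N1 ✓), N3 = 20 + 2·10 = 40
check: N1/(N1+N3) with N1 = 20, N3 = 40 gives 1/3; |achieved − target| = 0 ≤ 1/300 ✓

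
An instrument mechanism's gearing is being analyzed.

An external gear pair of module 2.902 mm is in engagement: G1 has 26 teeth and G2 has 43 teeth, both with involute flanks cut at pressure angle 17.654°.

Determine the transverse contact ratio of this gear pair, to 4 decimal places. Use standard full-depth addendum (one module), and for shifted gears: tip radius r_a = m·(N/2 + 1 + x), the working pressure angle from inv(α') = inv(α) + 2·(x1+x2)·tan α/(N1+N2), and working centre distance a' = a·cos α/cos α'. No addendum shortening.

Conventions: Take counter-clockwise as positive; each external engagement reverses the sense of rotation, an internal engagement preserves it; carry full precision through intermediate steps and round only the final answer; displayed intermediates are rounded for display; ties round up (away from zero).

single-mesh involute tooth geometry (26T engaging 43T at module 2.902)
base radii: r_b1 = 35.949304, r_b2 = 59.454618
tip radii: r_a1 = 40.628000, r_a2 = 65.295000
no profile shift: α' = α, a' = a
action lengths: √(r_a1²−r_b1²) = 18.928336, √(r_a2²−r_b2²) = 26.992321
base pitch p_b = π·m·cos α = 8.687544
CR = (18.928336 + 26.992321 − 100.119000·sin 17.65400°)/8.687544 = 1.790812
contact ratio ≈ 1.7908

1.7908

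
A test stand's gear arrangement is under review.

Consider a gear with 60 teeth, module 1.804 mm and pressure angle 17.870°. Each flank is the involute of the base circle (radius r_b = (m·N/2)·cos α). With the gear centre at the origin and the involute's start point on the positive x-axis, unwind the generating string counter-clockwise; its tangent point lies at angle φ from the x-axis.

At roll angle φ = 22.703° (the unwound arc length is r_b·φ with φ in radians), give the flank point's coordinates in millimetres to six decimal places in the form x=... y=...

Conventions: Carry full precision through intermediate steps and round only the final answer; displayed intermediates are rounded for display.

recognized (one wheel, involute flank): single-mesh tooth geometry, m = 1.804, N = 60
pitch radius r_p = m·N/2 = 1.804·60/2 = 54.120000
base radius r_b = r_p·cos α = 54.120000·cos 17.870° = 51.508992
roll angle φ = 22.703° = 0.39624210 rad
x = r_b·(cos φ + φ·sin φ) = 55.395306
y = r_b·(sin φ − φ·cos φ) = 1.051501

x=55.395306 y=1.051501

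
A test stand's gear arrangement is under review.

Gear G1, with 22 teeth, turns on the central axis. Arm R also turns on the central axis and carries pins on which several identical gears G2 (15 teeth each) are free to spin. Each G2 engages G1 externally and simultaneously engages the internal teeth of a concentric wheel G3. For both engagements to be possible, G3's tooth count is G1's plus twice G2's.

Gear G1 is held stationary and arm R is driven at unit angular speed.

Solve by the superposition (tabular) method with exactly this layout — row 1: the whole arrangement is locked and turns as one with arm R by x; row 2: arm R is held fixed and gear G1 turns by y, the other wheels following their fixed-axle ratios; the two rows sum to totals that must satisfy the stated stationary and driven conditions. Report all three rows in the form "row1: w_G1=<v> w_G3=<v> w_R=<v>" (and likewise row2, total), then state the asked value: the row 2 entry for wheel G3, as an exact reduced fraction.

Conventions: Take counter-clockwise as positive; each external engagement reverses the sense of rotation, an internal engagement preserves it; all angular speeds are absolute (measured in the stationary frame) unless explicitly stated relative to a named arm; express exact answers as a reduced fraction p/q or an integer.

row1: w_G1=1 w_G3=1 w_R=1
row2: w_G1=-1 w_G3=11/26 w_R=0
total: w_G1=0 w_G3=37/26 w_R=1
asked value: 11/26

class = planetary set [G3 = 22+2·15 = 52; Willis about the carrier]
superposition row 1 [locked train]: every member turns x
row 2: sun turns y, ring = −(22/52)·y, arm 0
boundary: total ω_sun = x + y = 0 and total ω_arm = x = 1  ⇒  y = -1, x = 1
row 2 ring = −(22/52)·(-1) = 11/26
totals (row 1 + row 2): sun 1 + (-1) = 0, ring 1 + 11/26 = 37/26, arm 1 + 0 = 1
asked cell (row2, ring) = 11/26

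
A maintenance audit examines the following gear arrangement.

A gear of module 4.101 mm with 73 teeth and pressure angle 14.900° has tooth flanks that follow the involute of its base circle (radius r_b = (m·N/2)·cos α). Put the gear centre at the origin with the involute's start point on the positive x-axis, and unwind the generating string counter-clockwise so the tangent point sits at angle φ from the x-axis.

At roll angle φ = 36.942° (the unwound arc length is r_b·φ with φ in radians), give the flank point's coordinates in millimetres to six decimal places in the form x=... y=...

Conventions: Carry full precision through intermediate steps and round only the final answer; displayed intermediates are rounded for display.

x=171.667316 y=12.394758

topology: single-mesh involute geometry — m = 4.101, N = 73
pitch radius r_p = m·N/2 = 4.101·73/2 = 149.686500
base radius r_b = r_p·cos α = 149.686500·cos 14.900° = 144.653453
roll angle φ = 36.942° = 0.64475953 rad
x = r_b·(cos φ + φ·sin φ) = 171.667316
y = r_b·(sin φ − φ·cos φ) = 12.394758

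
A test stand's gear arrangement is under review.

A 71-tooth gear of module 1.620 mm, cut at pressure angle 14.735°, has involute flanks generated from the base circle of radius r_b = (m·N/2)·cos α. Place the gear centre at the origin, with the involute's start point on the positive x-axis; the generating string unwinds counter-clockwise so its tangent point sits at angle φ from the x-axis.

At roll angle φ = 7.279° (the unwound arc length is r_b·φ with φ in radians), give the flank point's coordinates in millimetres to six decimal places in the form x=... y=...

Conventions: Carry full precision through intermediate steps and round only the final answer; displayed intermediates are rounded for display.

x=56.065671 y=0.037953

topology: single-mesh involute geometry — m = 1.620, N = 71
pitch radius r_p = m·N/2 = 1.620·71/2 = 57.510000
base radius r_b = r_p·cos α = 57.510000·cos 14.735° = 55.618643
roll angle φ = 7.279° = 0.12704252 rad
x = r_b·(cos φ + φ·sin φ) = 56.065671
y = r_b·(sin φ − φ·cos φ) = 0.037953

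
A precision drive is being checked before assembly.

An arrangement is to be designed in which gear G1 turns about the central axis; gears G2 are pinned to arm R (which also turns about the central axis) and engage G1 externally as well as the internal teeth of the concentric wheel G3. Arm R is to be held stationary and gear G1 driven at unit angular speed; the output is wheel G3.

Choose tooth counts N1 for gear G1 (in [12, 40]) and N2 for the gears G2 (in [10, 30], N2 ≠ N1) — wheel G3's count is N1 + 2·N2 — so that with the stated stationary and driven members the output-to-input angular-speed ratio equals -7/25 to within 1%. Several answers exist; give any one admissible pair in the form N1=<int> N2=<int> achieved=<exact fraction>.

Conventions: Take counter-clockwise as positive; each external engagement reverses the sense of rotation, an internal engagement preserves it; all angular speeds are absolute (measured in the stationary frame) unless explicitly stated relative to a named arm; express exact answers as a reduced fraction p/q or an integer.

N1=14 N2=18 achieved=-7/25

class = planetary set [ratio -7/25 wanted; Willis about the carrier]
Willis with ω_arm = 0: ω_ring/ω_sun = −N1/N3; set equal to -7/25  ⇒  N3/N1 = −1/(-7/25) = 25/7
N3 = N1 + 2·N2  ⇒  N2/N1 = (N3/N1 − 1)/2 = (25/7 − 1)/2 = 9/7
smallest multiple with N1 ≥ 12 and N2 ≥ 10: k = 2  ⇒  N1 = 2·7 = 14, N2 = 2·9 = 18 (N1 ≤ 40, N2 ≤ 30, N2 ≠ N1 ✓), N3 = 14 + 2·18 = 50
check: −N1/N3 with N1 = 14, N3 = 50 gives -7/25; |achieved − target| = 0 ≤ 7/2500 ✓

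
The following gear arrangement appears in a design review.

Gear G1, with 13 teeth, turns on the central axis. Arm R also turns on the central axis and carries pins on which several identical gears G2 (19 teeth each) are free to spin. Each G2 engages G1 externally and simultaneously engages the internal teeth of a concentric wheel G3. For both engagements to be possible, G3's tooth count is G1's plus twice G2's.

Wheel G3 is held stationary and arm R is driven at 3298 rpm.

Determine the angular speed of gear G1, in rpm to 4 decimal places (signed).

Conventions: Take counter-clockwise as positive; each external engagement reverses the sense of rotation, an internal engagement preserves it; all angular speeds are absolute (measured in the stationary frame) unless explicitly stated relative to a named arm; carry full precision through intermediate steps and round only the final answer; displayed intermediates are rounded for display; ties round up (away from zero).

+16236.3077 rpm

class = planetary set [G3 = 13+2·19 = 51; Willis about the carrier]
normalise by the input: solve with ω_arm = 1, then scale by 3298 rpm
ring teeth: 13 + 2·19 = 51
13(ω_sun−ω_arm) = −51(ω_ring−ω_arm),  ω_ring = 0, ω_arm = 1
ω_sun = 1 − (51/13)(0−1) = 64/13
scale: ω_sun = 64/13 × 3298 rpm = +16236.3077 rpm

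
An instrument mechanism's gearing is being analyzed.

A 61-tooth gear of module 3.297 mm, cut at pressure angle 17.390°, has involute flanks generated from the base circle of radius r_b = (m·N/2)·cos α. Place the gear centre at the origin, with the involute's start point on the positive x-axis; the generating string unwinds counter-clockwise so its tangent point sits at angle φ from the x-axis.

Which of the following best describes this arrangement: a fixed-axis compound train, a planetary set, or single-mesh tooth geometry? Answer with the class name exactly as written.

single-mesh involute tooth geometry (61T wheel at module 3.297)
classification: single-mesh tooth geometry

single-mesh tooth geometry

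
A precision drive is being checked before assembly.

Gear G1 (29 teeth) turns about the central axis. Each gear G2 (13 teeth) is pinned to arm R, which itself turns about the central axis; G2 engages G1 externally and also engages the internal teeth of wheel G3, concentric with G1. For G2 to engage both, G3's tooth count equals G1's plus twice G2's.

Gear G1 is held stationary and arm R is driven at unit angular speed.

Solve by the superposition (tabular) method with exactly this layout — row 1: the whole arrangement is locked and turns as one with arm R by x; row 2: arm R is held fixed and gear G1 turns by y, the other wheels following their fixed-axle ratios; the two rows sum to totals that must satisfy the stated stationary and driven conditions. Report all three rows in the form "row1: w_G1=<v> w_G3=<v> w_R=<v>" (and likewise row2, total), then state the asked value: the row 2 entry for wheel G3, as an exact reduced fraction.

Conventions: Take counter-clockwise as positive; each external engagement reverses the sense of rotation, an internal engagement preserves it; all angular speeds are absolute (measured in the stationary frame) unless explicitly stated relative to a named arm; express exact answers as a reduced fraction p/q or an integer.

recognized (axles ride arm R): planetary set, 29/13/55 teeth
row 1: whole set turns with the arm by x
superposition row 2 [arm held]: sun y, ring −(29/55)·y, arm 0
boundary: total ω_sun = x + y = 0 and total ω_arm = x = 1  ⇒  y = -1, x = 1
row 2 ring = −(29/55)·(-1) = 29/55
totals (row 1 + row 2): sun 1 + (-1) = 0, ring 1 + 29/55 = 84/55, arm 1 + 0 = 1
asked cell (row2, ring) = 29/55

row1: w_G1=1 w_G3=1 w_R=1
row2: w_G1=-1 w_G3=29/55 w_R=0
total: w_G1=0 w_G3=84/55 w_R=1
asked value: 29/55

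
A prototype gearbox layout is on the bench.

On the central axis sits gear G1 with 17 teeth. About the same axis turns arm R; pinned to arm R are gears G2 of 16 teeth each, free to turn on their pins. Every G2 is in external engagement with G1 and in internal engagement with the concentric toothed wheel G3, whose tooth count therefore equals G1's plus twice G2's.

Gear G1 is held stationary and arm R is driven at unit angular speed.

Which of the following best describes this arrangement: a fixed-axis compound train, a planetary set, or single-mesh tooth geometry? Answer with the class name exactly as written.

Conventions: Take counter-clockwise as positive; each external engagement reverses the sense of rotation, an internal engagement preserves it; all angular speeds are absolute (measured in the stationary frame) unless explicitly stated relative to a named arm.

recognized (axles ride arm R): planetary set, 17/16/49 teeth
classification: planetary set

planetary set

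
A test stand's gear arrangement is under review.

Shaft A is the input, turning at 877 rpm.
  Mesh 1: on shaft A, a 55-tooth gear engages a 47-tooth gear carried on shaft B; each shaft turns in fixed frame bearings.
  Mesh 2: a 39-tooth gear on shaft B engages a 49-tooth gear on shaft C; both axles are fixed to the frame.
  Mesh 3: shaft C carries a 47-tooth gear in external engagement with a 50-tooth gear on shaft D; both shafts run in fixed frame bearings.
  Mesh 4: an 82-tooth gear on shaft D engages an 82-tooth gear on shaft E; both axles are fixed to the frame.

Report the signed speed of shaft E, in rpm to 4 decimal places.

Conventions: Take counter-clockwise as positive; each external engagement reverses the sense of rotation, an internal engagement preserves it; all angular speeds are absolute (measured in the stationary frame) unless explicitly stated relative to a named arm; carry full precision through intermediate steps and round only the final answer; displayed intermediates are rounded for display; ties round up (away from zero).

+767.8224 rpm

class = fixed-axis compound train [4 meshes; 4 ratios multiply, 4 sense flips]
mesh 1 [55T→47T]: ω = 877.0000×55/47 = 1026.2766 rpm, sense flips to −
mesh 2 [39T→49T]: ω = 1026.2766×39/49 = 816.8324 rpm, sense flips to +
mesh 3 [47T→50T]: ω = 816.8324×47/50 = 767.8224 rpm, sense flips to −
mesh 4 [82T→82T]: ω = 767.8224×82/82 = 767.8224 rpm, sense flips to +
signed output speed = +767.8224 rpm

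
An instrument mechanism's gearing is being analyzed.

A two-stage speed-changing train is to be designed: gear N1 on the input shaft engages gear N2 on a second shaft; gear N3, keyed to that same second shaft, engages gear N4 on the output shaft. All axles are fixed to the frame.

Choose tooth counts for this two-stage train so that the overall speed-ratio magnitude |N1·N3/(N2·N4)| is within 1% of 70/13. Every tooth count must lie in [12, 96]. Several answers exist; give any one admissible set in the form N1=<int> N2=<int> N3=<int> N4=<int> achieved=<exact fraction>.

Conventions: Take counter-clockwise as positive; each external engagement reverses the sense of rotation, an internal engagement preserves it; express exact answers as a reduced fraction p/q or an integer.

design class (target 70/13): fixed-axis compound train
target = 70/13 in lowest terms: an exact hit needs N1·N3 = k·70 and N2·N4 = k·13 for one integer k, every count in [12, 96]; additionally prefer no 1:1 stage (N1 ≠ N2, N3 ≠ N4)
k = 1…11: no 1:1-free in-range split of k·70 and k·13 into factor pairs; take k = 12
k = 12: N1·N3 = 840 = 12·70, N2·N4 = 156 = 13·12
achieved = 12·70/(13·12) = 70/13; |achieved − target| = 0 ≤ 7/130 ✓

N1=12 N2=13 N3=70 N4=12 achieved=70/13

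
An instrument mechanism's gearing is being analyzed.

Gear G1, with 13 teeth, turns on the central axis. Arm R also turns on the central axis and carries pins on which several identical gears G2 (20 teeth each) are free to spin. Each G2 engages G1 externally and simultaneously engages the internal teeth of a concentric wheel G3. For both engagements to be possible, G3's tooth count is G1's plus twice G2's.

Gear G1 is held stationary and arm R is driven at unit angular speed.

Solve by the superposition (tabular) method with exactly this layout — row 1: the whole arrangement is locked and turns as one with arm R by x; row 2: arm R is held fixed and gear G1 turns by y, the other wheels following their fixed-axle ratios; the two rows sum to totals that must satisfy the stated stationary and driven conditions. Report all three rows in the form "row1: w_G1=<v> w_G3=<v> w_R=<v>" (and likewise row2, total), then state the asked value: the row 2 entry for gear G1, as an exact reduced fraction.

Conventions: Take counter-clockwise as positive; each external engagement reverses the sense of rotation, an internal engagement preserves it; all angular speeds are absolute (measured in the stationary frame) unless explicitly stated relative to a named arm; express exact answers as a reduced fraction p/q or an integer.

row1: w_G1=1 w_G3=1 w_R=1
row2: w_G1=-1 w_G3=13/53 w_R=0
total: w_G1=0 w_G3=66/53 w_R=1
asked value: -1

recognized (axles ride arm R): planetary set, 13/20/53 teeth
superposition row 1 [locked train]: every member turns x
row 2 (arm held, sun turns y): ω_ring = −(13/53)·y, ω_arm = 0
boundary: total ω_sun = x + y = 0 and total ω_arm = x = 1  ⇒  y = -1, x = 1
row 2 ring = −(13/53)·(-1) = 13/53
totals (row 1 + row 2): sun 1 + (-1) = 0, ring 1 + 13/53 = 66/53, arm 1 + 0 = 1
asked cell (row2, sun) = -1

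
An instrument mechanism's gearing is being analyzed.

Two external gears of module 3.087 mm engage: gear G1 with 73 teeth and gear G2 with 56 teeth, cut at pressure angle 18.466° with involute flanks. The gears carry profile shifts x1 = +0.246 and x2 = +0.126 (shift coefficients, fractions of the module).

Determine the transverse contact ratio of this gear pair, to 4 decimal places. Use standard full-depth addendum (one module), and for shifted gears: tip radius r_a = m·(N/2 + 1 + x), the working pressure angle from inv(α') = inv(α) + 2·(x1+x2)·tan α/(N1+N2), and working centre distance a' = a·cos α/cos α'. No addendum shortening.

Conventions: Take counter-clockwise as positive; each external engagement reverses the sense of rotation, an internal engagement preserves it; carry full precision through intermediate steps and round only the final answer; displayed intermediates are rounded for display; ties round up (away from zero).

1.8282

recognized (one external pair, fixed centres): single-mesh tooth geometry, m = 3.087, N1 = 73, N2 = 56
base radii: r_b1 = 106.874039, r_b2 = 81.985564
tip radii: r_a1 = 116.521902, r_a2 = 89.911962
inv(α') = inv(18.466°) + 2·(+0.246+0.126)·tan α/(73+56) = 0.01356906  ⇒  α' = 19.40339°
a' = a·cos α / cos α' = 199.1115·cos 18.466°/cos 19.40339° = 200.232193
action lengths: √(r_a1²−r_b1²) = 46.425138, √(r_a2²−r_b2²) = 36.912439
base pitch p_b = π·m·cos α = 9.198759
CR = (46.425138 + 36.912439 − 200.232193·sin 19.40339°)/9.198759 = 1.828186
contact ratio ≈ 1.8282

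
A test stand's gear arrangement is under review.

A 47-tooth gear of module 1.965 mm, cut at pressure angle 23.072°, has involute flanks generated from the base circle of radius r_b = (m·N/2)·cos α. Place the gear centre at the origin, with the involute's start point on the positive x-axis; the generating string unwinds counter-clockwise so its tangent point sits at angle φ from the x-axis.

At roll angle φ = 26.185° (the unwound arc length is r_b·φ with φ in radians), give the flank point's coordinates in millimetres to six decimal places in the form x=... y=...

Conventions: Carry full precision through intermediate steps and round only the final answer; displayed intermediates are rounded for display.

class = single-mesh tooth geometry [base-circle involute, m = 1.965, 47T]
pitch radius r_p = m·N/2 = 1.965·47/2 = 46.177500
base radius r_b = r_p·cos α = 46.177500·cos 23.072° = 42.483906
roll angle φ = 26.185° = 0.45701446 rad
x = r_b·(cos φ + φ·sin φ) = 46.691560
y = r_b·(sin φ − φ·cos φ) = 1.323717

x=46.691560 y=1.323717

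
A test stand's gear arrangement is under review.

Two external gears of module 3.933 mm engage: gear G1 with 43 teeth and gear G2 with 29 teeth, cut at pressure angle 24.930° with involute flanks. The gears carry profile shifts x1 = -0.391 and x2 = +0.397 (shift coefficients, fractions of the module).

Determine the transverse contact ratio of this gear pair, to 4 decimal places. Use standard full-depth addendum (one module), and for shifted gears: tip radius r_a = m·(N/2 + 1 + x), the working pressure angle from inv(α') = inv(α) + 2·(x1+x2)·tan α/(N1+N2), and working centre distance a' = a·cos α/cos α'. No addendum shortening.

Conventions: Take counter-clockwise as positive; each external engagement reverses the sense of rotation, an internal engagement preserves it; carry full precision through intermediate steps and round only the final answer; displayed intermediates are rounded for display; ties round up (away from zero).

1.4640

recognized (one external pair, fixed centres): single-mesh tooth geometry, m = 3.933, N1 = 43, N2 = 29
base radii: r_b1 = 76.680536, r_b2 = 51.714780
tip radii: r_a1 = 86.954697, r_a2 = 62.522901
inv(α') = inv(24.930°) + 2·(-0.391+0.397)·tan α/(43+29) = 0.02978800  ⇒  α' = 24.95052°
a' = a·cos α / cos α' = 141.5880·cos 24.930°/cos 24.95052° = 141.611589
action lengths: √(r_a1²−r_b1²) = 41.002618, √(r_a2²−r_b2²) = 35.138222
base pitch p_b = π·m·cos α = 11.204605
CR = (41.002618 + 35.138222 − 141.611589·sin 24.95052°)/11.204605 = 1.464045
contact ratio ≈ 1.4640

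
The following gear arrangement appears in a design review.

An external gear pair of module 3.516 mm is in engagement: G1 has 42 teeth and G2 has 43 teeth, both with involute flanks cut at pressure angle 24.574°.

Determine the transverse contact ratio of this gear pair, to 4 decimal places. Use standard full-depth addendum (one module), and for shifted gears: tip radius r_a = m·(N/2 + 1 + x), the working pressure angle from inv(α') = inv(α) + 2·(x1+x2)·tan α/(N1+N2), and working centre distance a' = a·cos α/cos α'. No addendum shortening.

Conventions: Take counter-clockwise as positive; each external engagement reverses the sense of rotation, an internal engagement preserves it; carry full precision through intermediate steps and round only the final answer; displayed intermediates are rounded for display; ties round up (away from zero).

class = single-mesh tooth geometry [involute pair 42T × 43T, m = 3.516]
base radii: r_b1 = 67.148298, r_b2 = 68.747067
tip radii: r_a1 = 77.352000, r_a2 = 79.110000
no profile shift: α' = α, a' = a
action lengths: √(r_a1²−r_b1²) = 38.398411, √(r_a2²−r_b2²) = 39.143746
base pitch p_b = π·m·cos α = 10.045362
CR = (38.398411 + 39.143746 − 149.430000·sin 24.57400°)/10.045362 = 1.532944
contact ratio ≈ 1.5329

1.5329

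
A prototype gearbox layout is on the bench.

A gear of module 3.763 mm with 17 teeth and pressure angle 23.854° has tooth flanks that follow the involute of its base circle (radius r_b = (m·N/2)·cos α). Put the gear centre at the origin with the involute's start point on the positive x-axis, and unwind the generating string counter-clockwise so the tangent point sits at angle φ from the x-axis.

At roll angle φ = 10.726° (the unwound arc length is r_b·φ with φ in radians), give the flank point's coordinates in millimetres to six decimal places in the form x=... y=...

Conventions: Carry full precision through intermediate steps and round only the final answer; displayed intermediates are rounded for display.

class = single-mesh tooth geometry [base-circle involute, m = 3.763, 17T]
pitch radius r_p = m·N/2 = 3.763·17/2 = 31.985500
base radius r_b = r_p·cos α = 31.985500·cos 23.854° = 29.253264
roll angle φ = 10.726° = 0.18720402 rad
x = r_b·(cos φ + φ·sin φ) = 29.761377
y = r_b·(sin φ − φ·cos φ) = 0.063749

x=29.761377 y=0.063749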